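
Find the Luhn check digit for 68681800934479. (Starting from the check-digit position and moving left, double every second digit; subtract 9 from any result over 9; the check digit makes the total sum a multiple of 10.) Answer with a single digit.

3

Partial digits right→left: 9 7 4 4 3 9 0 0 8 1 8 6 8 6
Double every second digit counting from the check-digit position (so the 1st, 3rd, 5th, ... of the partial from the right).
  doubled (with −9 where >9): 9 8 6 0 7 7 7 → sum 44
  kept as-is: 7 4 9 0 1 6 6 → sum 33
Total = 44 + 33 = 77.
Check digit = (10 − (77 mod 10)) mod 10 = 3.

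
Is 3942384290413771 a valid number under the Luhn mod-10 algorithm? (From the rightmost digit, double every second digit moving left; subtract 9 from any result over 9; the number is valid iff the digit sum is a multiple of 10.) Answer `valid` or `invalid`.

From the right, keep odd positions and double even positions (subtract 9 from any doubled value over 9):
  doubled (positions 2,4,...): 5 6 8 9 8 6 8 6 → sum 56
  kept (positions 1,3,...): 1 7 1 0 2 8 2 9 → sum 30
Total = 86.
86 mod 10 = 6, so the number is invalid.

invalid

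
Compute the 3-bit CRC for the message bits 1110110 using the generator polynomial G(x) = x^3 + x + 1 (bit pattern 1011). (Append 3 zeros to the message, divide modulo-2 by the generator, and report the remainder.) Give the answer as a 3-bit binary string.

Append 3 zeros: 1110110000. Divide by 1011 (XOR where the leading bit is 1):
  pos 0: 1110 XOR 1011 = 0101
  pos 1: 1011 XOR 1011 = 0000
  pos 5: 1000 XOR 1011 = 0011
Remainder (last 3 bits) = 110. This is the CRC / FCS.

110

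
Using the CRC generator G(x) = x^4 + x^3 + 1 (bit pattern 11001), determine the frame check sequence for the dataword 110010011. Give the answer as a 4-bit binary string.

0010

Append 4 zeros: 1100100110000. Divide by 11001 (XOR where the leading bit is 1):
  pos 0: 11001 XOR 11001 = 00000
  pos 7: 11000 XOR 11001 = 00001
Remainder (last 4 bits) = 0010. This is the CRC / FCS.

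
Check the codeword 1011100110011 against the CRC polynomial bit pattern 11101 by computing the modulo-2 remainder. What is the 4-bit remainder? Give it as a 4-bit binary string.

0000

Modulo-2 division of 1011100110011 by 11101:
  pos 0: 10111 XOR 11101 = 01010
  pos 1: 10100 XOR 11101 = 01001
  pos 2: 10010 XOR 11101 = 01111
  pos 3: 11111 XOR 11101 = 00010
  pos 6: 10100 XOR 11101 = 01001
  pos 7: 10011 XOR 11101 = 01110
  pos 8: 11101 XOR 11101 = 00000
Remainder = 0000 (zero — the frame passes the CRC check).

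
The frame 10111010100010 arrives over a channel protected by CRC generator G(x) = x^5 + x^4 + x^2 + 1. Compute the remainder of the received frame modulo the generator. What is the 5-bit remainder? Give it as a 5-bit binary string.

Modulo-2 division of 10111010100010 by 110101:
  pos 0: 101110 XOR 110101 = 011011
  pos 1: 110111 XOR 110101 = 000010
  pos 5: 100100 XOR 110101 = 010001
  pos 6: 100010 XOR 110101 = 010111
  pos 7: 101111 XOR 110101 = 011010
  pos 8: 110100 XOR 110101 = 000001
Remainder = 00001 (nonzero — an error is detected).

00001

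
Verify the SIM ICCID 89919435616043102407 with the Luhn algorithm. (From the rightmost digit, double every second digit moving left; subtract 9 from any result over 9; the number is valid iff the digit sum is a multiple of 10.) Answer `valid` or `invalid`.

From the right, keep odd positions and double even positions (subtract 9 from any doubled value over 9):
  doubled (positions 2,4,...): 0 4 2 8 3 3 6 9 9 7 → sum 51
  kept (positions 1,3,...): 7 4 0 3 0 1 5 4 1 9 → sum 34
Total = 85.
85 mod 10 = 5, so the number is invalid.

invalid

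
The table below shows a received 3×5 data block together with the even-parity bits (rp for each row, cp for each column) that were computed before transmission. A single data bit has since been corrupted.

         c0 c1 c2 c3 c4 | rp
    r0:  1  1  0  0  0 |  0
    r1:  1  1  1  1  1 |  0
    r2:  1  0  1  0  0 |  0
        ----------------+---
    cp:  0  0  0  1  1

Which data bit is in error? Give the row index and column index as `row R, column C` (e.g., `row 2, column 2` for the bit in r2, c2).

Recompute each row's even parity and compare to rp:
  r0: data parity 0, sent rp 0 → ok
  r1: data parity 1, sent rp 0 → mismatch
  r2: data parity 0, sent rp 0 → ok
Recompute each column's even parity and compare to cp:
  c0: data parity 1, sent cp 0 → mismatch
  c1: data parity 0, sent cp 0 → ok
  c2: data parity 0, sent cp 0 → ok
  c3: data parity 1, sent cp 1 → ok
  c4: data parity 1, sent cp 1 → ok
Exactly one row (r1) and one column (c0) fail → the flipped bit is at their intersection.

row 1, column 0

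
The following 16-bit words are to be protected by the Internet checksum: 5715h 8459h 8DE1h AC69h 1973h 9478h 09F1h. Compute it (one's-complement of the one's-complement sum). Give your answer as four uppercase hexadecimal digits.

One's-complement addition (fold any carry out of bit 15 back into bit 0):
  0x5715 + 0x8459 = 0x0DB6E
  0xDB6E + 0x8DE1 = 0x1694F → wrap carry → 0x6950
  0x6950 + 0xAC69 = 0x115B9 → wrap carry → 0x15BA
  0x15BA + 0x1973 = 0x02F2D
  0x2F2D + 0x9478 = 0x0C3A5
  0xC3A5 + 0x09F1 = 0x0CD96
One's-complement sum = 0xCD96.
Checksum = ~0xCD96 & 0xFFFF = 0x3269.

3269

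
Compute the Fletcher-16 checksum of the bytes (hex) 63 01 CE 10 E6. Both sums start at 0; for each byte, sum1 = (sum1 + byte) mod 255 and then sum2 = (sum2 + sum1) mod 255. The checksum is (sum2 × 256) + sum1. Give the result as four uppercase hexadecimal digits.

682A

Running sums (mod 255):
  after byte 0 (63): sum1=99, sum2=99
  after byte 1 (01): sum1=100, sum2=199
  after byte 2 (CE): sum1=51, sum2=250
  after byte 3 (10): sum1=67, sum2=62
  after byte 4 (E6): sum1=42, sum2=104
Checksum = sum2·256 + sum1 = 104·256 + 42 = 26666 = 0x682A.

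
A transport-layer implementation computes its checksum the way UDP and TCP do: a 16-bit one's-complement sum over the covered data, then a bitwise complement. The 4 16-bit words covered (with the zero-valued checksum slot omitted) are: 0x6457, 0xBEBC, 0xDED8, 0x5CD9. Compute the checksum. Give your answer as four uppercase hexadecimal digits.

One's-complement addition (fold any carry out of bit 15 back into bit 0):
  0x6457 + 0xBEBC = 0x12313 → wrap carry → 0x2314
  0x2314 + 0xDED8 = 0x101EC → wrap carry → 0x01ED
  0x01ED + 0x5CD9 = 0x05EC6
One's-complement sum = 0x5EC6.
Checksum = ~0x5EC6 & 0xFFFF = 0xA139.

A139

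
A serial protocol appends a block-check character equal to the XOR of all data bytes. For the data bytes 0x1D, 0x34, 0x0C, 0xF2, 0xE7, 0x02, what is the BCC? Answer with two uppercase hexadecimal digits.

32

XOR the bytes together:
  start with 0x1D
  0x1D ⊕ 0x34 = 0x29
  0x29 ⊕ 0x0C = 0x25
  0x25 ⊕ 0xF2 = 0xD7
  0xD7 ⊕ 0xE7 = 0x30
  0x30 ⊕ 0x02 = 0x32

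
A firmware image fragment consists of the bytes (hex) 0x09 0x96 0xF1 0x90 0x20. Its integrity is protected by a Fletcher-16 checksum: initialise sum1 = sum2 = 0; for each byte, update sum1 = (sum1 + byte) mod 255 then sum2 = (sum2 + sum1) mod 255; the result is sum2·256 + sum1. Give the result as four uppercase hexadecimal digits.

Running sums (mod 255):
  after byte 0 (0x09): sum1=9, sum2=9
  after byte 1 (0x96): sum1=159, sum2=168
  after byte 2 (0xF1): sum1=145, sum2=58
  after byte 3 (0x90): sum1=34, sum2=92
  after byte 4 (0x20): sum1=66, sum2=158
Checksum = sum2·256 + sum1 = 158·256 + 66 = 40514 = 0x9E42.

9E42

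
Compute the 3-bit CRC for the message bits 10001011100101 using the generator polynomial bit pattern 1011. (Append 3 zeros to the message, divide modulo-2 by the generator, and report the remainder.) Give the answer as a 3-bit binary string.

Append 3 zeros: 10001011100101000. Divide by 1011 (XOR where the leading bit is 1):
  pos 0: 1000 XOR 1011 = 0011
  pos 2: 1110 XOR 1011 = 0101
  pos 3: 1011 XOR 1011 = 0000
  pos 7: 1100 XOR 1011 = 0111
  pos 8: 1111 XOR 1011 = 0100
  pos 9: 1000 XOR 1011 = 0011
  pos 11: 1110 XOR 1011 = 0101
  pos 12: 1010 XOR 1011 = 0001
Remainder (last 3 bits) = 010. This is the CRC / FCS.

010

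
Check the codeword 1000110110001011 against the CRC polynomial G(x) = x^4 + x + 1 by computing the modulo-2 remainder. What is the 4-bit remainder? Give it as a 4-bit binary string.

1101

Modulo-2 division of 1000110110001011 by 10011:
  pos 0: 10001 XOR 10011 = 00010
  pos 3: 10101 XOR 10011 = 00110
  pos 5: 11010 XOR 10011 = 01001
  pos 6: 10010 XOR 10011 = 00001
  pos 10: 10101 XOR 10011 = 00110
Remainder = 1101 (nonzero — an error is detected).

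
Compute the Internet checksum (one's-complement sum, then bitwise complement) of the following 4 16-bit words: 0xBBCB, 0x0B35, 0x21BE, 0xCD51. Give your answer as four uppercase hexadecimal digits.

49EF

One's-complement addition (fold any carry out of bit 15 back into bit 0):
  0xBBCB + 0x0B35 = 0x0C700
  0xC700 + 0x21BE = 0x0E8BE
  0xE8BE + 0xCD51 = 0x1B60F → wrap carry → 0xB610
One's-complement sum = 0xB610.
Checksum = ~0xB610 & 0xFFFF = 0x49EF.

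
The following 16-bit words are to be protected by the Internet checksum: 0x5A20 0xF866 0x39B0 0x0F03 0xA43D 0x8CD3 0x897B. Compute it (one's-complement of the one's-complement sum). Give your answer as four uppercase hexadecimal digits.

AA38

One's-complement addition (fold any carry out of bit 15 back into bit 0):
  0x5A20 + 0xF866 = 0x15286 → wrap carry → 0x5287
  0x5287 + 0x39B0 = 0x08C37
  0x8C37 + 0x0F03 = 0x09B3A
  0x9B3A + 0xA43D = 0x13F77 → wrap carry → 0x3F78
  0x3F78 + 0x8CD3 = 0x0CC4B
  0xCC4B + 0x897B = 0x155C6 → wrap carry → 0x55C7
One's-complement sum = 0x55C7.
Checksum = ~0x55C7 & 0xFFFF = 0xAA38.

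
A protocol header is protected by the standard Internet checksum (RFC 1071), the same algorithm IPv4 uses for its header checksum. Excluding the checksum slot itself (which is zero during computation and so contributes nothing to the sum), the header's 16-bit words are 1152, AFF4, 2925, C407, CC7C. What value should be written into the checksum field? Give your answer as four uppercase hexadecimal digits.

850F

One's-complement addition (fold any carry out of bit 15 back into bit 0):
  0x1152 + 0xAFF4 = 0x0C146
  0xC146 + 0x2925 = 0x0EA6B
  0xEA6B + 0xC407 = 0x1AE72 → wrap carry → 0xAE73
  0xAE73 + 0xCC7C = 0x17AEF → wrap carry → 0x7AF0
One's-complement sum = 0x7AF0.
Checksum = ~0x7AF0 & 0xFFFF = 0x850F.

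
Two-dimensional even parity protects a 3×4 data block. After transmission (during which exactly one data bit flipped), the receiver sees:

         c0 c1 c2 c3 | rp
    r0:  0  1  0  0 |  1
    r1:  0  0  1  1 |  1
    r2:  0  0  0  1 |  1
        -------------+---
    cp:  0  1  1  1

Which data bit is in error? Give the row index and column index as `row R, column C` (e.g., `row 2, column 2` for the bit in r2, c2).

row 1, column 3

Recompute each row's even parity and compare to rp:
  r0: data parity 1, sent rp 1 → ok
  r1: data parity 0, sent rp 1 → mismatch
  r2: data parity 1, sent rp 1 → ok
Recompute each column's even parity and compare to cp:
  c0: data parity 0, sent cp 0 → ok
  c1: data parity 1, sent cp 1 → ok
  c2: data parity 1, sent cp 1 → ok
  c3: data parity 0, sent cp 1 → mismatch
Exactly one row (r1) and one column (c3) fail → the flipped bit is at their intersection.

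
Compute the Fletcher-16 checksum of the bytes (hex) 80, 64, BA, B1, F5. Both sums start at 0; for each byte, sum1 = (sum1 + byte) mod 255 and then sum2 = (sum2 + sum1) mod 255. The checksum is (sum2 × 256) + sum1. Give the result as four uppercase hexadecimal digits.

9D47

Running sums (mod 255):
  after byte 0 (80): sum1=128, sum2=128
  after byte 1 (64): sum1=228, sum2=101
  after byte 2 (BA): sum1=159, sum2=5
  after byte 3 (B1): sum1=81, sum2=86
  after byte 4 (F5): sum1=71, sum2=157
Checksum = sum2·256 + sum1 = 157·256 + 71 = 40263 = 0x9D47.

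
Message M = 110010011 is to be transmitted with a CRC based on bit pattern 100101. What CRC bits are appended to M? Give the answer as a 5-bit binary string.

Append 5 zeros: 11001001100000. Divide by 100101 (XOR where the leading bit is 1):
  pos 0: 110010 XOR 100101 = 010111
  pos 1: 101110 XOR 100101 = 001011
  pos 3: 101111 XOR 100101 = 001010
  pos 5: 101000 XOR 100101 = 001101
  pos 7: 110100 XOR 100101 = 010001
  pos 8: 100010 XOR 100101 = 000111
Remainder (last 5 bits) = 00111. This is the CRC / FCS.

00111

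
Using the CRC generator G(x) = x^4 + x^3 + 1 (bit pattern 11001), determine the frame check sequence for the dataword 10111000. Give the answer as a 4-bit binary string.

0001

Append 4 zeros: 101110000000. Divide by 11001 (XOR where the leading bit is 1):
  pos 0: 10111 XOR 11001 = 01110
  pos 1: 11100 XOR 11001 = 00101
  pos 3: 10100 XOR 11001 = 01101
  pos 4: 11010 XOR 11001 = 00011
  pos 7: 11000 XOR 11001 = 00001
Remainder (last 4 bits) = 0001. This is the CRC / FCS.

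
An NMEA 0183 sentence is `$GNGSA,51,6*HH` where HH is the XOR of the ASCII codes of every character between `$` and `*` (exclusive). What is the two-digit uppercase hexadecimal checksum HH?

XOR the ASCII codes of the payload characters:
  'G' = 0x47 → acc = 0x47
  'N' = 0x4E → acc = 0x09
  'G' = 0x47 → acc = 0x4E
  'S' = 0x53 → acc = 0x1D
  'A' = 0x41 → acc = 0x5C
  ',' = 0x2C → acc = 0x70
  '5' = 0x35 → acc = 0x45
  '1' = 0x31 → acc = 0x74
  ',' = 0x2C → acc = 0x58
  '6' = 0x36 → acc = 0x6E
Checksum = 0x6E.

6E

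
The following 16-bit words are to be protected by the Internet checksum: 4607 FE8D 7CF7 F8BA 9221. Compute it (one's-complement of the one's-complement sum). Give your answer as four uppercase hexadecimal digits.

B396

One's-complement addition (fold any carry out of bit 15 back into bit 0):
  0x4607 + 0xFE8D = 0x14494 → wrap carry → 0x4495
  0x4495 + 0x7CF7 = 0x0C18C
  0xC18C + 0xF8BA = 0x1BA46 → wrap carry → 0xBA47
  0xBA47 + 0x9221 = 0x14C68 → wrap carry → 0x4C69
One's-complement sum = 0x4C69.
Checksum = ~0x4C69 & 0xFFFF = 0xB396.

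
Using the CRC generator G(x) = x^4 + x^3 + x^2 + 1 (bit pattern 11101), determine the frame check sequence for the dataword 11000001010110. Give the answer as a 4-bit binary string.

1111

Append 4 zeros: 110000010101100000. Divide by 11101 (XOR where the leading bit is 1):
  pos 0: 11000 XOR 11101 = 00101
  pos 2: 10100 XOR 11101 = 01001
  pos 3: 10011 XOR 11101 = 01110
  pos 4: 11100 XOR 11101 = 00001
  pos 8: 11011 XOR 11101 = 00110
  pos 10: 11000 XOR 11101 = 00101
  pos 12: 10100 XOR 11101 = 01001
  pos 13: 10010 XOR 11101 = 01111
Remainder (last 4 bits) = 1111. This is the CRC / FCS.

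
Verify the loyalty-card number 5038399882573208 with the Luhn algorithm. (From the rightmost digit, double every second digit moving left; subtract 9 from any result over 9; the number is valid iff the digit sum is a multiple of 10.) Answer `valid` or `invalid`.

valid

From the right, keep odd positions and double even positions (subtract 9 from any doubled value over 9):
  doubled (positions 2,4,...): 0 6 1 7 9 6 6 1 → sum 36
  kept (positions 1,3,...): 8 2 7 2 8 9 8 0 → sum 44
Total = 80.
80 mod 10 = 0, so the number is valid.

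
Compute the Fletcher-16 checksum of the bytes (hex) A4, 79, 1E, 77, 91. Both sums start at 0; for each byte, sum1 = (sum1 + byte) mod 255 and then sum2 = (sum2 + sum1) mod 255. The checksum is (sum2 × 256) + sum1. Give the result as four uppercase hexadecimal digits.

Running sums (mod 255):
  after byte 0 (A4): sum1=164, sum2=164
  after byte 1 (79): sum1=30, sum2=194
  after byte 2 (1E): sum1=60, sum2=254
  after byte 3 (77): sum1=179, sum2=178
  after byte 4 (91): sum1=69, sum2=247
Checksum = sum2·256 + sum1 = 247·256 + 69 = 63301 = 0xF745.

F745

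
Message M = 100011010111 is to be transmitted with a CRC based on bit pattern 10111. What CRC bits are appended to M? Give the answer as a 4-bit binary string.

Append 4 zeros: 1000110101110000. Divide by 10111 (XOR where the leading bit is 1):
  pos 0: 10001 XOR 10111 = 00110
  pos 2: 11010 XOR 10111 = 01101
  pos 3: 11011 XOR 10111 = 01100
  pos 4: 11000 XOR 10111 = 01111
  pos 5: 11111 XOR 10111 = 01000
  pos 6: 10001 XOR 10111 = 00110
  pos 8: 11010 XOR 10111 = 01101
  pos 9: 11010 XOR 10111 = 01101
  pos 10: 11010 XOR 10111 = 01101
  pos 11: 11010 XOR 10111 = 01101
Remainder (last 4 bits) = 1101. This is the CRC / FCS.

1101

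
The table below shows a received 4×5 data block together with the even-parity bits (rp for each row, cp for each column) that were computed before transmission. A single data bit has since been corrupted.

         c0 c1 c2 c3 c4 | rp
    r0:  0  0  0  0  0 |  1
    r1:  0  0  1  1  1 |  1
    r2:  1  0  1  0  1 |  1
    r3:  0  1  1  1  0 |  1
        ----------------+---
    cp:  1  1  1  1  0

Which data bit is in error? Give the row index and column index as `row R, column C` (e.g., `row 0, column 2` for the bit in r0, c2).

row 0, column 3

Recompute each row's even parity and compare to rp:
  r0: data parity 0, sent rp 1 → mismatch
  r1: data parity 1, sent rp 1 → ok
  r2: data parity 1, sent rp 1 → ok
  r3: data parity 1, sent rp 1 → ok
Recompute each column's even parity and compare to cp:
  c0: data parity 1, sent cp 1 → ok
  c1: data parity 1, sent cp 1 → ok
  c2: data parity 1, sent cp 1 → ok
  c3: data parity 0, sent cp 1 → mismatch
  c4: data parity 0, sent cp 0 → ok
Exactly one row (r0) and one column (c3) fail → the flipped bit is at their intersection.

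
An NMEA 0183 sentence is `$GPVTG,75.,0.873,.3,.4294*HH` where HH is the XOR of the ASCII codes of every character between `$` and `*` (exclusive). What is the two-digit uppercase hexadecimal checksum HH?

XOR the ASCII codes of the payload characters:
  'G' = 0x47 → acc = 0x47
  'P' = 0x50 → acc = 0x17
  'V' = 0x56 → acc = 0x41
  'T' = 0x54 → acc = 0x15
  'G' = 0x47 → acc = 0x52
  ',' = 0x2C → acc = 0x7E
  '7' = 0x37 → acc = 0x49
  '5' = 0x35 → acc = 0x7C
  '.' = 0x2E → acc = 0x52
  ',' = 0x2C → acc = 0x7E
  '0' = 0x30 → acc = 0x4E
  '.' = 0x2E → acc = 0x60
  '8' = 0x38 → acc = 0x58
  '7' = 0x37 → acc = 0x6F
  '3' = 0x33 → acc = 0x5C
  ',' = 0x2C → acc = 0x70
  '.' = 0x2E → acc = 0x5E
  '3' = 0x33 → acc = 0x6D
  ',' = 0x2C → acc = 0x41
  '.' = 0x2E → acc = 0x6F
  '4' = 0x34 → acc = 0x5B
  '2' = 0x32 → acc = 0x69
  '9' = 0x39 → acc = 0x50
  '4' = 0x34 → acc = 0x64
Checksum = 0x64.

64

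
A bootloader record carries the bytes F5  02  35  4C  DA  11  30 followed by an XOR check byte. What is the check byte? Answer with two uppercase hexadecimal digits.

75

XOR the bytes together:
  start with 0xF5
  0xF5 ⊕ 0x02 = 0xF7
  0xF7 ⊕ 0x35 = 0xC2
  0xC2 ⊕ 0x4C = 0x8E
  0x8E ⊕ 0xDA = 0x54
  0x54 ⊕ 0x11 = 0x45
  0x45 ⊕ 0x30 = 0x75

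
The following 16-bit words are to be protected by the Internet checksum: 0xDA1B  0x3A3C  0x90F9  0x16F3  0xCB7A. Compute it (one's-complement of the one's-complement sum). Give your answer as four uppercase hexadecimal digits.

One's-complement addition (fold any carry out of bit 15 back into bit 0):
  0xDA1B + 0x3A3C = 0x11457 → wrap carry → 0x1458
  0x1458 + 0x90F9 = 0x0A551
  0xA551 + 0x16F3 = 0x0BC44
  0xBC44 + 0xCB7A = 0x187BE → wrap carry → 0x87BF
One's-complement sum = 0x87BF.
Checksum = ~0x87BF & 0xFFFF = 0x7840.

7840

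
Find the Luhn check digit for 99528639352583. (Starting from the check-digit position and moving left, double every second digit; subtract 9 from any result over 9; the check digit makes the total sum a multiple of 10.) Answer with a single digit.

Partial digits right→left: 3 8 5 2 5 3 9 3 6 8 2 5 9 9
Double every second digit counting from the check-digit position (so the 1st, 3rd, 5th, ... of the partial from the right).
  doubled (with −9 where >9): 6 1 1 9 3 4 9 → sum 33
  kept as-is: 8 2 3 3 8 5 9 → sum 38
Total = 33 + 38 = 71.
Check digit = (10 − (71 mod 10)) mod 10 = 9.

9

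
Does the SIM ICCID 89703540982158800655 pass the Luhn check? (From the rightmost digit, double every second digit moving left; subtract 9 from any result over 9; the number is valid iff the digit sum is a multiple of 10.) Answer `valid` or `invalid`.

valid

From the right, keep odd positions and double even positions (subtract 9 from any doubled value over 9):
  doubled (positions 2,4,...): 1 0 7 1 4 9 8 6 5 7 → sum 48
  kept (positions 1,3,...): 5 6 0 8 1 8 0 5 0 9 → sum 42
Total = 90.
90 mod 10 = 0, so the number is valid.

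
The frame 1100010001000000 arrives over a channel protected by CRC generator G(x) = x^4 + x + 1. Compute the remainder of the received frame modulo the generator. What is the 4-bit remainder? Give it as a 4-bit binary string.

0011

Modulo-2 division of 1100010001000000 by 10011:
  pos 0: 11000 XOR 10011 = 01011
  pos 1: 10111 XOR 10011 = 00100
  pos 3: 10000 XOR 10011 = 00011
  pos 6: 11010 XOR 10011 = 01001
  pos 7: 10010 XOR 10011 = 00001
  pos 11: 10000 XOR 10011 = 00011
Remainder = 0011 (nonzero — an error is detected).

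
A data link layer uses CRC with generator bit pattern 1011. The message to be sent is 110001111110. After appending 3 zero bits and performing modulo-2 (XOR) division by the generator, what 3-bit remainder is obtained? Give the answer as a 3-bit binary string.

Append 3 zeros: 110001111110000. Divide by 1011 (XOR where the leading bit is 1):
  pos 0: 1100 XOR 1011 = 0111
  pos 1: 1110 XOR 1011 = 0101
  pos 2: 1011 XOR 1011 = 0000
  pos 6: 1111 XOR 1011 = 0100
  pos 7: 1001 XOR 1011 = 0010
  pos 9: 1000 XOR 1011 = 0011
  pos 11: 1100 XOR 1011 = 0111
Remainder (last 3 bits) = 111. This is the CRC / FCS.

111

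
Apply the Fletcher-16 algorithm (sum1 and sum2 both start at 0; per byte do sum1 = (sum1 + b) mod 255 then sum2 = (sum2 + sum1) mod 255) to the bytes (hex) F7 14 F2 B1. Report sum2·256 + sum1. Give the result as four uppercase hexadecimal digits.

Running sums (mod 255):
  after byte 0 (F7): sum1=247, sum2=247
  after byte 1 (14): sum1=12, sum2=4
  after byte 2 (F2): sum1=254, sum2=3
  after byte 3 (B1): sum1=176, sum2=179
Checksum = sum2·256 + sum1 = 179·256 + 176 = 46000 = 0xB3B0.

B3B0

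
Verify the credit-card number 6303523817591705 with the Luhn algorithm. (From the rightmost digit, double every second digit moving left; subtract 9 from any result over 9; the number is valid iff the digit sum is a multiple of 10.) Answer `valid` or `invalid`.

invalid

From the right, keep odd positions and double even positions (subtract 9 from any doubled value over 9):
  doubled (positions 2,4,...): 0 2 1 2 6 1 0 3 → sum 15
  kept (positions 1,3,...): 5 7 9 7 8 2 3 3 → sum 44
Total = 59.
59 mod 10 = 9, so the number is invalid.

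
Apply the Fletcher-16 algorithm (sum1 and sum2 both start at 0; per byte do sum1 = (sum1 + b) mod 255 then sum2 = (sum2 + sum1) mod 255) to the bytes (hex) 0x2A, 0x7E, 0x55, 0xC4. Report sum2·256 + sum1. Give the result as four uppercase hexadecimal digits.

Running sums (mod 255):
  after byte 0 (0x2A): sum1=42, sum2=42
  after byte 1 (0x7E): sum1=168, sum2=210
  after byte 2 (0x55): sum1=253, sum2=208
  after byte 3 (0xC4): sum1=194, sum2=147
Checksum = sum2·256 + sum1 = 147·256 + 194 = 37826 = 0x93C2.

93C2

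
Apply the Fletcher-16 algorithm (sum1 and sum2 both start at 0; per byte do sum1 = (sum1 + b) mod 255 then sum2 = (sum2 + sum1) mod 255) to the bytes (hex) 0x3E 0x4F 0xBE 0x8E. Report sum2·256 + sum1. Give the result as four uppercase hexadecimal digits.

F2DA

Running sums (mod 255):
  after byte 0 (0x3E): sum1=62, sum2=62
  after byte 1 (0x4F): sum1=141, sum2=203
  after byte 2 (0xBE): sum1=76, sum2=24
  after byte 3 (0x8E): sum1=218, sum2=242
Checksum = sum2·256 + sum1 = 242·256 + 218 = 62170 = 0xF2DA.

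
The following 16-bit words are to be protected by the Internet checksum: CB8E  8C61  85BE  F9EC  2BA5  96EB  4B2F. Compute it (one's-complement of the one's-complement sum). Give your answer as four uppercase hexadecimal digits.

1AA4

One's-complement addition (fold any carry out of bit 15 back into bit 0):
  0xCB8E + 0x8C61 = 0x157EF → wrap carry → 0x57F0
  0x57F0 + 0x85BE = 0x0DDAE
  0xDDAE + 0xF9EC = 0x1D79A → wrap carry → 0xD79B
  0xD79B + 0x2BA5 = 0x10340 → wrap carry → 0x0341
  0x0341 + 0x96EB = 0x09A2C
  0x9A2C + 0x4B2F = 0x0E55B
One's-complement sum = 0xE55B.
Checksum = ~0xE55B & 0xFFFF = 0x1AA4.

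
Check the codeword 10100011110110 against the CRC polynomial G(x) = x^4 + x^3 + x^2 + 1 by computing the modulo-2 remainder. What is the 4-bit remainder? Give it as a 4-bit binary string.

Modulo-2 division of 10100011110110 by 11101:
  pos 0: 10100 XOR 11101 = 01001
  pos 1: 10010 XOR 11101 = 01111
  pos 2: 11111 XOR 11101 = 00010
  pos 5: 10111 XOR 11101 = 01010
  pos 6: 10100 XOR 11101 = 01001
  pos 7: 10011 XOR 11101 = 01110
  pos 8: 11101 XOR 11101 = 00000
Remainder = 0000 (zero — the frame passes the CRC check).

0000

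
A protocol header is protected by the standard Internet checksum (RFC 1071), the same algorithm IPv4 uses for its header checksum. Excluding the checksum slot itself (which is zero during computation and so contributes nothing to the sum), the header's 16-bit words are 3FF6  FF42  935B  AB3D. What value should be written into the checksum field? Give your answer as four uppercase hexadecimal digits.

One's-complement addition (fold any carry out of bit 15 back into bit 0):
  0x3FF6 + 0xFF42 = 0x13F38 → wrap carry → 0x3F39
  0x3F39 + 0x935B = 0x0D294
  0xD294 + 0xAB3D = 0x17DD1 → wrap carry → 0x7DD2
One's-complement sum = 0x7DD2.
Checksum = ~0x7DD2 & 0xFFFF = 0x822D.

822D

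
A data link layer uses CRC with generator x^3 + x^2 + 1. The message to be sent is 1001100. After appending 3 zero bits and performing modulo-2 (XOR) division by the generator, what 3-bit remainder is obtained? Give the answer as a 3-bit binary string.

Append 3 zeros: 1001100000. Divide by 1101 (XOR where the leading bit is 1):
  pos 0: 1001 XOR 1101 = 0100
  pos 1: 1001 XOR 1101 = 0100
  pos 2: 1000 XOR 1101 = 0101
  pos 3: 1010 XOR 1101 = 0111
  pos 4: 1110 XOR 1101 = 0011
  pos 6: 1100 XOR 1101 = 0001
Remainder (last 3 bits) = 001. This is the CRC / FCS.

001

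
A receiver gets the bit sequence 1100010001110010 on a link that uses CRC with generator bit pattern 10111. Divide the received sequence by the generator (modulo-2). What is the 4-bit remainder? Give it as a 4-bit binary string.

Modulo-2 division of 1100010001110010 by 10111:
  pos 0: 11000 XOR 10111 = 01111
  pos 1: 11111 XOR 10111 = 01000
  pos 2: 10000 XOR 10111 = 00111
  pos 4: 11100 XOR 10111 = 01011
  pos 5: 10111 XOR 10111 = 00000
  pos 10: 11001 XOR 10111 = 01110
  pos 11: 11100 XOR 10111 = 01011
Remainder = 1011 (nonzero — an error is detected).

1011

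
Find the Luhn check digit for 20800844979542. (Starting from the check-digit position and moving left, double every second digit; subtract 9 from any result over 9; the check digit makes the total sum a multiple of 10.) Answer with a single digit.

9

Partial digits right→left: 2 4 5 9 7 9 4 4 8 0 0 8 0 2
Double every second digit counting from the check-digit position (so the 1st, 3rd, 5th, ... of the partial from the right).
  doubled (with −9 where >9): 4 1 5 8 7 0 0 → sum 25
  kept as-is: 4 9 9 4 0 8 2 → sum 36
Total = 25 + 36 = 61.
Check digit = (10 − (61 mod 10)) mod 10 = 9.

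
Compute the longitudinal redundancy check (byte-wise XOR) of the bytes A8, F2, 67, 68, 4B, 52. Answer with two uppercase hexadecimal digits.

XOR the bytes together:
  start with 0xA8
  0xA8 ⊕ 0xF2 = 0x5A
  0x5A ⊕ 0x67 = 0x3D
  0x3D ⊕ 0x68 = 0x55
  0x55 ⊕ 0x4B = 0x1E
  0x1E ⊕ 0x52 = 0x4C

4C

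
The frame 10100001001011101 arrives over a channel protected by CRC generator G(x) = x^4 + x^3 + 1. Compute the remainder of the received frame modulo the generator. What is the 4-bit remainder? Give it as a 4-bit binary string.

Modulo-2 division of 10100001001011101 by 11001:
  pos 0: 10100 XOR 11001 = 01101
  pos 1: 11010 XOR 11001 = 00011
  pos 4: 11010 XOR 11001 = 00011
  pos 7: 11010 XOR 11001 = 00011
  pos 10: 11111 XOR 11001 = 00110
  pos 12: 11001 XOR 11001 = 00000
Remainder = 0000 (zero — the frame passes the CRC check).

0000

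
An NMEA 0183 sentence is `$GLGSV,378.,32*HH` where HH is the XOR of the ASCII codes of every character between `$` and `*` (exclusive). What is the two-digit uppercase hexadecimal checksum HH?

5A

XOR the ASCII codes of the payload characters:
  'G' = 0x47 → acc = 0x47
  'L' = 0x4C → acc = 0x0B
  'G' = 0x47 → acc = 0x4C
  'S' = 0x53 → acc = 0x1F
  'V' = 0x56 → acc = 0x49
  ',' = 0x2C → acc = 0x65
  '3' = 0x33 → acc = 0x56
  '7' = 0x37 → acc = 0x61
  '8' = 0x38 → acc = 0x59
  '.' = 0x2E → acc = 0x77
  ',' = 0x2C → acc = 0x5B
  '3' = 0x33 → acc = 0x68
  '2' = 0x32 → acc = 0x5A
Checksum = 0x5A.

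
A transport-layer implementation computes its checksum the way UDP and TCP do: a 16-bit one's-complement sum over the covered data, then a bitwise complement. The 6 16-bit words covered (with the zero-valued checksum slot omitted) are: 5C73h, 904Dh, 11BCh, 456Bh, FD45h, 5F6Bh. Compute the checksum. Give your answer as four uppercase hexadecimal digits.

One's-complement addition (fold any carry out of bit 15 back into bit 0):
  0x5C73 + 0x904D = 0x0ECC0
  0xECC0 + 0x11BC = 0x0FE7C
  0xFE7C + 0x456B = 0x143E7 → wrap carry → 0x43E8
  0x43E8 + 0xFD45 = 0x1412D → wrap carry → 0x412E
  0x412E + 0x5F6B = 0x0A099
One's-complement sum = 0xA099.
Checksum = ~0xA099 & 0xFFFF = 0x5F66.

5F66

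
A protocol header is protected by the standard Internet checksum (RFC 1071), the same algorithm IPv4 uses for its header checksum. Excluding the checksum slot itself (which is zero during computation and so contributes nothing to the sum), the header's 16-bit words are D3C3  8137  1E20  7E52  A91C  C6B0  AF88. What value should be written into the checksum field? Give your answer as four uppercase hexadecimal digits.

EF3B

One's-complement addition (fold any carry out of bit 15 back into bit 0):
  0xD3C3 + 0x8137 = 0x154FA → wrap carry → 0x54FB
  0x54FB + 0x1E20 = 0x0731B
  0x731B + 0x7E52 = 0x0F16D
  0xF16D + 0xA91C = 0x19A89 → wrap carry → 0x9A8A
  0x9A8A + 0xC6B0 = 0x1613A → wrap carry → 0x613B
  0x613B + 0xAF88 = 0x110C3 → wrap carry → 0x10C4
One's-complement sum = 0x10C4.
Checksum = ~0x10C4 & 0xFFFF = 0xEF3B.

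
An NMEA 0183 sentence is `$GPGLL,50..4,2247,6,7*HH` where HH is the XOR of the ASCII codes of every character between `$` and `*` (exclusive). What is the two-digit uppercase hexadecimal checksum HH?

XOR the ASCII codes of the payload characters:
  'G' = 0x47 → acc = 0x47
  'P' = 0x50 → acc = 0x17
  'G' = 0x47 → acc = 0x50
  'L' = 0x4C → acc = 0x1C
  'L' = 0x4C → acc = 0x50
  ',' = 0x2C → acc = 0x7C
  '5' = 0x35 → acc = 0x49
  '0' = 0x30 → acc = 0x79
  '.' = 0x2E → acc = 0x57
  '.' = 0x2E → acc = 0x79
  '4' = 0x34 → acc = 0x4D
  ',' = 0x2C → acc = 0x61
  '2' = 0x32 → acc = 0x53
  '2' = 0x32 → acc = 0x61
  '4' = 0x34 → acc = 0x55
  '7' = 0x37 → acc = 0x62
  ',' = 0x2C → acc = 0x4E
  '6' = 0x36 → acc = 0x78
  ',' = 0x2C → acc = 0x54
  '7' = 0x37 → acc = 0x63
Checksum = 0x63.

63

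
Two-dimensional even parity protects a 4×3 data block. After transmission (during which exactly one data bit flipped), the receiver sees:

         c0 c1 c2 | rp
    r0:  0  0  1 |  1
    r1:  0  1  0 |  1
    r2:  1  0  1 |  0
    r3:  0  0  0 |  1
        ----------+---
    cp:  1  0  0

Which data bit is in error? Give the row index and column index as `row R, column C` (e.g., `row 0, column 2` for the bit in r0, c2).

row 3, column 1

Recompute each row's even parity and compare to rp:
  r0: data parity 1, sent rp 1 → ok
  r1: data parity 1, sent rp 1 → ok
  r2: data parity 0, sent rp 0 → ok
  r3: data parity 0, sent rp 1 → mismatch
Recompute each column's even parity and compare to cp:
  c0: data parity 1, sent cp 1 → ok
  c1: data parity 1, sent cp 0 → mismatch
  c2: data parity 0, sent cp 0 → ok
Exactly one row (r3) and one column (c1) fail → the flipped bit is at their intersection.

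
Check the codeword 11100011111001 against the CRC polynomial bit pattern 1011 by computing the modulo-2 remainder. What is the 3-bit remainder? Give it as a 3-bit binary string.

Modulo-2 division of 11100011111001 by 1011:
  pos 0: 1110 XOR 1011 = 0101
  pos 1: 1010 XOR 1011 = 0001
  pos 4: 1011 XOR 1011 = 0000
  pos 8: 1110 XOR 1011 = 0101
  pos 9: 1010 XOR 1011 = 0001
Remainder = 011 (nonzero — an error is detected).

011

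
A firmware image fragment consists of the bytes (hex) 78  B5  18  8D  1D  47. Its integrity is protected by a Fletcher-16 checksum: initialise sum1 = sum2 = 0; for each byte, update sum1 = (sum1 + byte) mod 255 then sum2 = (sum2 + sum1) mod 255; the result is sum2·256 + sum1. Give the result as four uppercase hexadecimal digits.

Running sums (mod 255):
  after byte 0 (78): sum1=120, sum2=120
  after byte 1 (B5): sum1=46, sum2=166
  after byte 2 (18): sum1=70, sum2=236
  after byte 3 (8D): sum1=211, sum2=192
  after byte 4 (1D): sum1=240, sum2=177
  after byte 5 (47): sum1=56, sum2=233
Checksum = sum2·256 + sum1 = 233·256 + 56 = 59704 = 0xE938.

E938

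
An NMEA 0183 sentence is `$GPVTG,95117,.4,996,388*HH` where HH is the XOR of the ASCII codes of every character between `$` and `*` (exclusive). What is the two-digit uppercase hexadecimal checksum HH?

76

XOR the ASCII codes of the payload characters:
  'G' = 0x47 → acc = 0x47
  'P' = 0x50 → acc = 0x17
  'V' = 0x56 → acc = 0x41
  'T' = 0x54 → acc = 0x15
  'G' = 0x47 → acc = 0x52
  ',' = 0x2C → acc = 0x7E
  '9' = 0x39 → acc = 0x47
  '5' = 0x35 → acc = 0x72
  '1' = 0x31 → acc = 0x43
  '1' = 0x31 → acc = 0x72
  '7' = 0x37 → acc = 0x45
  ',' = 0x2C → acc = 0x69
  '.' = 0x2E → acc = 0x47
  '4' = 0x34 → acc = 0x73
  ',' = 0x2C → acc = 0x5F
  '9' = 0x39 → acc = 0x66
  '9' = 0x39 → acc = 0x5F
  '6' = 0x36 → acc = 0x69
  ',' = 0x2C → acc = 0x45
  '3' = 0x33 → acc = 0x76
  '8' = 0x38 → acc = 0x4E
  '8' = 0x38 → acc = 0x76
Checksum = 0x76.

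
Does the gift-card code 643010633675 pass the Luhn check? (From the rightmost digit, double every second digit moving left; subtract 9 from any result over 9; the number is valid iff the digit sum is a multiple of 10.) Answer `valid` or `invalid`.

From the right, keep odd positions and double even positions (subtract 9 from any doubled value over 9):
  doubled (positions 2,4,...): 5 6 3 2 6 3 → sum 25
  kept (positions 1,3,...): 5 6 3 0 0 4 → sum 18
Total = 43.
43 mod 10 = 3, so the number is invalid.

invalid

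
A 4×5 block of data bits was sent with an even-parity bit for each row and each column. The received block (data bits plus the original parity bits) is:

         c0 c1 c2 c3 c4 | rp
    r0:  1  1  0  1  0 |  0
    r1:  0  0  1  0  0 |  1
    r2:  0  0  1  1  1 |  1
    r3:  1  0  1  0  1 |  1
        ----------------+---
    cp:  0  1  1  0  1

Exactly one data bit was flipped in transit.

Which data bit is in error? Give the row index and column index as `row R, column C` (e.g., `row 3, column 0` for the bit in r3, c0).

row 0, column 4

Recompute each row's even parity and compare to rp:
  r0: data parity 1, sent rp 0 → mismatch
  r1: data parity 1, sent rp 1 → ok
  r2: data parity 1, sent rp 1 → ok
  r3: data parity 1, sent rp 1 → ok
Recompute each column's even parity and compare to cp:
  c0: data parity 0, sent cp 0 → ok
  c1: data parity 1, sent cp 1 → ok
  c2: data parity 1, sent cp 1 → ok
  c3: data parity 0, sent cp 0 → ok
  c4: data parity 0, sent cp 1 → mismatch
Exactly one row (r0) and one column (c4) fail → the flipped bit is at their intersection.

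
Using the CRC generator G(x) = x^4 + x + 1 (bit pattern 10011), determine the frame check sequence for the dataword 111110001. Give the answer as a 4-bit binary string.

1010

Append 4 zeros: 1111100010000. Divide by 10011 (XOR where the leading bit is 1):
  pos 0: 11111 XOR 10011 = 01100
  pos 1: 11000 XOR 10011 = 01011
  pos 2: 10110 XOR 10011 = 00101
  pos 4: 10101 XOR 10011 = 00110
  pos 6: 11000 XOR 10011 = 01011
  pos 7: 10110 XOR 10011 = 00101
Remainder (last 4 bits) = 1010. This is the CRC / FCS.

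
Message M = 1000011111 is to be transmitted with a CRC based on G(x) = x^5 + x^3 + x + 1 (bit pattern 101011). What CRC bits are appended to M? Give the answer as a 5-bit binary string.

Append 5 zeros: 100001111100000. Divide by 101011 (XOR where the leading bit is 1):
  pos 0: 100001 XOR 101011 = 001010
  pos 2: 101011 XOR 101011 = 000000
  pos 8: 110000 XOR 101011 = 011011
  pos 9: 110110 XOR 101011 = 011101
Remainder (last 5 bits) = 11101. This is the CRC / FCS.

11101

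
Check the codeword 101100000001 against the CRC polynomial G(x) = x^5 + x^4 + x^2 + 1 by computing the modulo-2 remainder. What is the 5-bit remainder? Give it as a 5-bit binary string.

00000

Modulo-2 division of 101100000001 by 110101:
  pos 0: 101100 XOR 110101 = 011001
  pos 1: 110010 XOR 110101 = 000111
  pos 4: 111000 XOR 110101 = 001101
  pos 6: 110101 XOR 110101 = 000000
Remainder = 00000 (zero — the frame passes the CRC check).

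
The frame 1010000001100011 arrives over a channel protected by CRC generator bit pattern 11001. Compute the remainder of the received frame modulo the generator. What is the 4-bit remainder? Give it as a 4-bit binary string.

Modulo-2 division of 1010000001100011 by 11001:
  pos 0: 10100 XOR 11001 = 01101
  pos 1: 11010 XOR 11001 = 00011
  pos 4: 11000 XOR 11001 = 00001
  pos 8: 11100 XOR 11001 = 00101
  pos 10: 10101 XOR 11001 = 01100
  pos 11: 11001 XOR 11001 = 00000
Remainder = 0000 (zero — the frame passes the CRC check).

0000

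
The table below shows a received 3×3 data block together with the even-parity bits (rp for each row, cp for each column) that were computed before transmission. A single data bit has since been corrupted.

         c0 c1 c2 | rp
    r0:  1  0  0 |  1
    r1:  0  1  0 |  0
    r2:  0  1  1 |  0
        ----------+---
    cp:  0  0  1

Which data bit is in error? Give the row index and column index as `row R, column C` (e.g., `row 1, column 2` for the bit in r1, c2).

Recompute each row's even parity and compare to rp:
  r0: data parity 1, sent rp 1 → ok
  r1: data parity 1, sent rp 0 → mismatch
  r2: data parity 0, sent rp 0 → ok
Recompute each column's even parity and compare to cp:
  c0: data parity 1, sent cp 0 → mismatch
  c1: data parity 0, sent cp 0 → ok
  c2: data parity 1, sent cp 1 → ok
Exactly one row (r1) and one column (c0) fail → the flipped bit is at their intersection.

row 1, column 0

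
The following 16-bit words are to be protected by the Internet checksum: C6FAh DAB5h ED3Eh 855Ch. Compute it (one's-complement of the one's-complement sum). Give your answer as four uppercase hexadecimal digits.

One's-complement addition (fold any carry out of bit 15 back into bit 0):
  0xC6FA + 0xDAB5 = 0x1A1AF → wrap carry → 0xA1B0
  0xA1B0 + 0xED3E = 0x18EEE → wrap carry → 0x8EEF
  0x8EEF + 0x855C = 0x1144B → wrap carry → 0x144C
One's-complement sum = 0x144C.
Checksum = ~0x144C & 0xFFFF = 0xEBB3.

EBB3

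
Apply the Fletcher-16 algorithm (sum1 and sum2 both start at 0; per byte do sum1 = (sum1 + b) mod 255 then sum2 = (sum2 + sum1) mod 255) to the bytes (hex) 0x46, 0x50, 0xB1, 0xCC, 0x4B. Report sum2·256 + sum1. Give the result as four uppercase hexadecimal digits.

Running sums (mod 255):
  after byte 0 (0x46): sum1=70, sum2=70
  after byte 1 (0x50): sum1=150, sum2=220
  after byte 2 (0xB1): sum1=72, sum2=37
  after byte 3 (0xCC): sum1=21, sum2=58
  after byte 4 (0x4B): sum1=96, sum2=154
Checksum = sum2·256 + sum1 = 154·256 + 96 = 39520 = 0x9A60.

9A60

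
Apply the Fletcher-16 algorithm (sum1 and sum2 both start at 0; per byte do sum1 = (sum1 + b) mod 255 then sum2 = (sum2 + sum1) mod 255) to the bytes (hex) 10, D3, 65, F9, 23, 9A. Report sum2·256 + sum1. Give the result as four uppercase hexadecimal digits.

Running sums (mod 255):
  after byte 0 (10): sum1=16, sum2=16
  after byte 1 (D3): sum1=227, sum2=243
  after byte 2 (65): sum1=73, sum2=61
  after byte 3 (F9): sum1=67, sum2=128
  after byte 4 (23): sum1=102, sum2=230
  after byte 5 (9A): sum1=1, sum2=231
Checksum = sum2·256 + sum1 = 231·256 + 1 = 59137 = 0xE701.

E701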